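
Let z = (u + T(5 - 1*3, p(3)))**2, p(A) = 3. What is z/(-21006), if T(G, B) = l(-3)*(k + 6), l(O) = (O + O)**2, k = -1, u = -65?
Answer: -13225/21006 ≈ -0.62958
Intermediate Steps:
l(O) = 4*O**2 (l(O) = (2*O)**2 = 4*O**2)
T(G, B) = 180 (T(G, B) = (4*(-3)**2)*(-1 + 6) = (4*9)*5 = 36*5 = 180)
z = 13225 (z = (-65 + 180)**2 = 115**2 = 13225)
z/(-21006) = 13225/(-21006) = 13225*(-1/21006) = -13225/21006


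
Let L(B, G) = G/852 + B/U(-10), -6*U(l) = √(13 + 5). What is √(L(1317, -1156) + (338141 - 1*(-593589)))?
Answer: √(42271596813 - 59750973*√2)/213 ≈ 964.30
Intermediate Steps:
U(l) = -√2/2 (U(l) = -√(13 + 5)/6 = -√2/2)
L(B, G) = G/852 - B*√2 (L(B, G) = G/852 + B/((-√2/2)) = G*(1/852) + B*(-√2) = G/852 - B*√2)
√(L(1317, -1156) + (338141 - 1*(-593589))) = √(((1/852)*(-1156) - 1*1317*√2) + (338141 - 1*(-593589))) = √((-289/213 - 1317*√2) + (338141 + 593589)) = √((-289/213 - 1317*√2) + 931730) = √(198458201/213 - 1317*√2)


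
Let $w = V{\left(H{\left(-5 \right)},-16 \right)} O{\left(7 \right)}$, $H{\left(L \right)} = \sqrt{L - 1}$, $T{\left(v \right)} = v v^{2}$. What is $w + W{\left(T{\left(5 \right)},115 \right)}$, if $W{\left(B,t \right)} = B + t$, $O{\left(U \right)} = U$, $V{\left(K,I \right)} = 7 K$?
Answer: $240 + 49 i \sqrt{6} \approx 240.0 + 120.03 i$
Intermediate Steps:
$T{\left(v \right)} = v^{3}$
$H{\left(L \right)} = \sqrt{-1 + L}$
$w = 49 i \sqrt{6}$ ($w = 7 \sqrt{-1 - 5} \cdot 7 = 7 \sqrt{-6} \cdot 7 = 7 i \sqrt{6} \cdot 7 = 49 i \sqrt{6} \approx 120.03 i$)
$w + W{\left(T{\left(5 \right)},115 \right)} = 49 i \sqrt{6} + \left(5^{3} + 115\right) = 49 i \sqrt{6} + \left(125 + 115\right) = 49 i \sqrt{6} + 240 = 240 + 49 i \sqrt{6}$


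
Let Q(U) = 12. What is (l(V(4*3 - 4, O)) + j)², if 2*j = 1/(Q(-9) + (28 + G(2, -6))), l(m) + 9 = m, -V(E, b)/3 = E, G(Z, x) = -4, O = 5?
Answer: 5640625/5184 ≈ 1088.1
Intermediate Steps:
V(E, b) = -3*E
l(m) = -9 + m
j = 1/72 (j = 1/(2*(12 + (28 - 4))) = 1/(2*(12 + 24)) = (½)/36 = (½)*(1/36) = 1/72 ≈ 0.013889)
(l(V(4*3 - 4, O)) + j)² = ((-9 - 3*(4*3 - 4)) + 1/72)² = ((-9 - 3*(12 - 4)) + 1/72)² = ((-9 - 3*8) + 1/72)² = ((-9 - 24) + 1/72)² = (-33 + 1/72)² = (-2375/72)² = 5640625/5184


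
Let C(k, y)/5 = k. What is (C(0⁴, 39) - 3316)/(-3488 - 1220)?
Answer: 829/1177 ≈ 0.70433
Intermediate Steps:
C(k, y) = 5*k
(C(0⁴, 39) - 3316)/(-3488 - 1220) = (5*0⁴ - 3316)/(-3488 - 1220) = (5*0 - 3316)/(-4708) = (0 - 3316)*(-1/4708) = -3316*(-1/4708) = 829/1177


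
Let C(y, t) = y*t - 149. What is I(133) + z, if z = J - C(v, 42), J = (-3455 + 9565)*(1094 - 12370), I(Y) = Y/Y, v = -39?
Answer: -68894572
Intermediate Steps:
C(y, t) = -149 + t*y (C(y, t) = t*y - 149 = -149 + t*y)
I(Y) = 1
J = -68896360 (J = 6110*(-11276) = -68896360)
z = -68894573 (z = -68896360 - (-149 + 42*(-39)) = -68896360 - (-149 - 1638) = -68896360 - 1*(-1787) = -68896360 + 1787 = -68894573)
I(133) + z = 1 - 68894573 = -68894572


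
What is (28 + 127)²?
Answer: 24025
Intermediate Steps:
(28 + 127)² = 155² = 24025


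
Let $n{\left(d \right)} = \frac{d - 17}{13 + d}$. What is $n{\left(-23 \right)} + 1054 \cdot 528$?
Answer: $556516$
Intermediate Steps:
$n{\left(d \right)} = \frac{-17 + d}{13 + d}$
$n{\left(-23 \right)} + 1054 \cdot 528 = \frac{-17 - 23}{13 - 23} + 1054 \cdot 528 = \frac{1}{-10} \left(-40\right) + 556512 = \left(- \frac{1}{10}\right) \left(-40\right) + 556512 = 4 + 556512 = 556516$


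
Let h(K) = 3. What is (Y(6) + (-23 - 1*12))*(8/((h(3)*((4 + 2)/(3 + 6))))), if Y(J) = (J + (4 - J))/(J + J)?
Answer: -416/3 ≈ -138.67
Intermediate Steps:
Y(J) = 2/J (Y(J) = 4/((2*J)) = 4*(1/(2*J)) = 2/J)
(Y(6) + (-23 - 1*12))*(8/((h(3)*((4 + 2)/(3 + 6))))) = (2/6 + (-23 - 1*12))*(8/((3*((4 + 2)/(3 + 6))))) = (2*(⅙) + (-23 - 12))*(8/((3*(6/9)))) = (⅓ - 35)*(8/((3*(6*(⅑))))) = -832/(3*(3*(⅔))) = -832/(3*2) = -104/3*4 = -416/3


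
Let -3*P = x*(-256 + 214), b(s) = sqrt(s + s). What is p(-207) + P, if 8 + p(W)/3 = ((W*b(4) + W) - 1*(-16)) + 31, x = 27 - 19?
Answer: -392 - 1242*sqrt(2) ≈ -2148.5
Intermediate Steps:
b(s) = sqrt(2)*sqrt(s) (b(s) = sqrt(2*s) = sqrt(2)*sqrt(s))
x = 8
P = 112 (P = -8*(-256 + 214)/3 = -8*(-42)/3 = -1/3*(-336) = 112)
p(W) = 117 + 3*W + 6*W*sqrt(2) (p(W) = -24 + 3*(((W*(sqrt(2)*sqrt(4)) + W) - 1*(-16)) + 31) = -24 + 3*(((W*(sqrt(2)*2) + W) + 16) + 31) = -24 + 3*(((W*(2*sqrt(2)) + W) + 16) + 31) = -24 + 3*(((2*W*sqrt(2) + W) + 16) + 31) = -24 + 3*(((W + 2*W*sqrt(2)) + 16) + 31) = -24 + 3*((16 + W + 2*W*sqrt(2)) + 31) = -24 + 3*(47 + W + 2*W*sqrt(2)) = -24 + (141 + 3*W + 6*W*sqrt(2)) = 117 + 3*W + 6*W*sqrt(2))
p(-207) + P = (117 + 3*(-207) + 6*(-207)*sqrt(2)) + 112 = (117 - 621 - 1242*sqrt(2)) + 112 = (-504 - 1242*sqrt(2)) + 112 = -392 - 1242*sqrt(2)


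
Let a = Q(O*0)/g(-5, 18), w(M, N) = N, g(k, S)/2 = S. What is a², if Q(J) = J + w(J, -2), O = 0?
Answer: 1/324 ≈ 0.0030864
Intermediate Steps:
g(k, S) = 2*S
Q(J) = -2 + J (Q(J) = J - 2 = -2 + J)
a = -1/18 (a = (-2 + 0*0)/((2*18)) = (-2 + 0)/36 = -2*1/36 = -1/18 ≈ -0.055556)
a² = (-1/18)² = 1/324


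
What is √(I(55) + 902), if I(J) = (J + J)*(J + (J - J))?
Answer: 2*√1738 ≈ 83.379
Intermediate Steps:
I(J) = 2*J² (I(J) = (2*J)*(J + 0) = (2*J)*J = 2*J²)
√(I(55) + 902) = √(2*55² + 902) = √(2*3025 + 902) = √(6050 + 902) = √6952 = 2*√1738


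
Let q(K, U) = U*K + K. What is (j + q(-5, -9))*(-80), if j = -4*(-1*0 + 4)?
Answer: -1920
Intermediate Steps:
q(K, U) = K + K*U (q(K, U) = K*U + K = K + K*U)
j = -16 (j = -4*(0 + 4) = -4*4 = -16)
(j + q(-5, -9))*(-80) = (-16 - 5*(1 - 9))*(-80) = (-16 - 5*(-8))*(-80) = (-16 + 40)*(-80) = 24*(-80) = -1920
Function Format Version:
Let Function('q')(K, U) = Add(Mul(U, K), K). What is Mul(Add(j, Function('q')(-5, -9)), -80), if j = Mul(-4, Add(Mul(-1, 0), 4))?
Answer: -1920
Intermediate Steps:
Function('q')(K, U) = Add(K, Mul(K, U)) (Function('q')(K, U) = Add(Mul(K, U), K) = Add(K, Mul(K, U)))
j = -16 (j = Mul(-4, Add(0, 4)) = Mul(-4, 4) = -16)
Mul(Add(j, Function('q')(-5, -9)), -80) = Mul(Add(-16, Mul(-5, Add(1, -9))), -80) = Mul(Add(-16, Mul(-5, -8)), -80) = Mul(Add(-16, 40), -80) = Mul(24, -80) = -1920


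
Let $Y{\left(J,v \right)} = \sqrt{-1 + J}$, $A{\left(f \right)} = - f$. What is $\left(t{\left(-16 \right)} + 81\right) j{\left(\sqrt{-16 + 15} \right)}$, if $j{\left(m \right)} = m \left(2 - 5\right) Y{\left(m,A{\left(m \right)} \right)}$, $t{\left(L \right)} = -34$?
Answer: $- 141 i \sqrt{-1 + i} \approx 154.91 - 64.168 i$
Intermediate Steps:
$j{\left(m \right)} = - 3 m \sqrt{-1 + m}$ ($j{\left(m \right)} = m \left(2 - 5\right) \sqrt{-1 + m} = m \left(-3\right) \sqrt{-1 + m} = - 3 m \sqrt{-1 + m}$)
$\left(t{\left(-16 \right)} + 81\right) j{\left(\sqrt{-16 + 15} \right)} = \left(-34 + 81\right) \left(- 3 \sqrt{-16 + 15} \sqrt{-1 + \sqrt{-16 + 15}}\right) = 47 \left(- 3 \sqrt{-1} \sqrt{-1 + \sqrt{-1}}\right) = 47 \left(- 3 i \sqrt{-1 + i}\right) = - 141 i \sqrt{-1 + i}$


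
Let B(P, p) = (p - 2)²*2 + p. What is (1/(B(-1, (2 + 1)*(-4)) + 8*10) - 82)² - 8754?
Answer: -429623439/211600 ≈ -2030.4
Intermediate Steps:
B(P, p) = p + 2*(-2 + p)² (B(P, p) = (-2 + p)²*2 + p = 2*(-2 + p)² + p = p + 2*(-2 + p)²)
(1/(B(-1, (2 + 1)*(-4)) + 8*10) - 82)² - 8754 = (1/(((2 + 1)*(-4) + 2*(-2 + (2 + 1)*(-4))²) + 8*10) - 82)² - 8754 = (1/((3*(-4) + 2*(-2 + 3*(-4))²) + 80) - 82)² - 8754 = (1/((-12 + 2*(-2 - 12)²) + 80) - 82)² - 8754 = (1/((-12 + 2*(-14)²) + 80) - 82)² - 8754 = (1/((-12 + 2*196) + 80) - 82)² - 8754 = (1/((-12 + 392) + 80) - 82)² - 8754 = (1/(380 + 80) - 82)² - 8754 = (1/460 - 82)² - 8754 = (-37719/460)² - 8754 = 1422722961/211600 - 8754 = -429623439/211600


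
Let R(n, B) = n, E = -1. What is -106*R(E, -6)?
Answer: 106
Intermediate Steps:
-106*R(E, -6) = -106*(-1) = 106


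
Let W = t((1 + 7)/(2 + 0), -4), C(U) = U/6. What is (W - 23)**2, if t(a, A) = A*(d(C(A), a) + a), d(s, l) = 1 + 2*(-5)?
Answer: 9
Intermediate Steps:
C(U) = U/6 (C(U) = U*(1/6) = U/6)
d(s, l) = -9 (d(s, l) = 1 - 10 = -9)
t(a, A) = A*(-9 + a)
W = 20 (W = -4*(-9 + (1 + 7)/(2 + 0)) = -4*(-9 + 8/2) = -4*(-9 + 8*(1/2)) = -4*(-9 + 4) = -4*(-5) = 20)
(W - 23)**2 = (20 - 23)**2 = (-3)**2 = 9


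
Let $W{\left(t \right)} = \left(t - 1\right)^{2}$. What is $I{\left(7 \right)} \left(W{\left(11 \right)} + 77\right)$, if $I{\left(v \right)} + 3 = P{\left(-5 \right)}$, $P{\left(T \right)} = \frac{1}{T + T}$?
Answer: $- \frac{5487}{10} \approx -548.7$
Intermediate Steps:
$W{\left(t \right)} = \left(-1 + t\right)^{2}$
$P{\left(T \right)} = \frac{1}{2 T}$
$I{\left(v \right)} = - \frac{31}{10}$ ($I{\left(v \right)} = -3 + \frac{1}{2 \left(-5\right)} = -3 + \frac{1}{2} \left(- \frac{1}{5}\right) = -3 - \frac{1}{10} = - \frac{31}{10}$)
$I{\left(7 \right)} \left(W{\left(11 \right)} + 77\right) = - \frac{31 \left(\left(-1 + 11\right)^{2} + 77\right)}{10} = - \frac{31 \left(10^{2} + 77\right)}{10} = - \frac{31 \left(100 + 77\right)}{10} = \left(- \frac{31}{10}\right) 177 = - \frac{5487}{10}$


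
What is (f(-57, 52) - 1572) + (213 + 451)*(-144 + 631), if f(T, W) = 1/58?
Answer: 18664169/58 ≈ 3.2180e+5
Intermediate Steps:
f(T, W) = 1/58
(f(-57, 52) - 1572) + (213 + 451)*(-144 + 631) = (1/58 - 1572) + (213 + 451)*(-144 + 631) = -91175/58 + 664*487 = -91175/58 + 323368 = 18664169/58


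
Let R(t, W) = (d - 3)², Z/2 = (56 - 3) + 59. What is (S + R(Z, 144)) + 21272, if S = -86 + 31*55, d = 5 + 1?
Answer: 22900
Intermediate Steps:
Z = 224 (Z = 2*((56 - 3) + 59) = 2*(53 + 59) = 2*112 = 224)
d = 6
S = 1619 (S = -86 + 1705 = 1619)
R(t, W) = 9 (R(t, W) = (6 - 3)² = 3² = 9)
(S + R(Z, 144)) + 21272 = (1619 + 9) + 21272 = 1628 + 21272 = 22900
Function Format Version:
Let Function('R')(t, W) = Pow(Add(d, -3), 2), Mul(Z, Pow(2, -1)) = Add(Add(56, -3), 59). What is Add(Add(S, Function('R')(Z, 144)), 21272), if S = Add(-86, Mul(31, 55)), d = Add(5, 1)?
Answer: 22900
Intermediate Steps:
Z = 224 (Z = Mul(2, Add(Add(56, -3), 59)) = Mul(2, Add(53, 59)) = Mul(2, 112) = 224)
d = 6
S = 1619 (S = Add(-86, 1705) = 1619)
Function('R')(t, W) = 9 (Function('R')(t, W) = Pow(Add(6, -3), 2) = Pow(3, 2) = 9)
Add(Add(S, Function('R')(Z, 144)), 21272) = Add(Add(1619, 9), 21272) = Add(1628, 21272) = 22900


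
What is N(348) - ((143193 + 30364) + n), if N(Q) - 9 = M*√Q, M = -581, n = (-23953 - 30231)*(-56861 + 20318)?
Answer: -1980219460 - 1162*√87 ≈ -1.9802e+9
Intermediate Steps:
n = 1980045912 (n = -54184*(-36543) = 1980045912)
N(Q) = 9 - 581*√Q
N(348) - ((143193 + 30364) + n) = (9 - 1162*√87) - ((143193 + 30364) + 1980045912) = (9 - 1162*√87) - (173557 + 1980045912) = (9 - 1162*√87) - 1*1980219469 = (9 - 1162*√87) - 1980219469 = -1980219460 - 1162*√87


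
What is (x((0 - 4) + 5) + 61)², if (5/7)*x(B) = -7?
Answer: 65536/25 ≈ 2621.4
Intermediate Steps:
x(B) = -49/5 (x(B) = (7/5)*(-7) = -49/5)
(x((0 - 4) + 5) + 61)² = (-49/5 + 61)² = (256/5)² = 65536/25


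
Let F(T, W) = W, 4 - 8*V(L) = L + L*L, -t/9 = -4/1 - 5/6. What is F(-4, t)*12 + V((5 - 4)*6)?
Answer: 2069/4 ≈ 517.25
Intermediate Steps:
t = 87/2 (t = -9*(-4/1 - 5/6) = -9*(-4*1 - 5*⅙) = -9*(-4 - ⅚) = -9*(-29/6) = 87/2 ≈ 43.500)
V(L) = ½ - L/8 - L²/8 (V(L) = ½ - (L + L*L)/8 = ½ - (L + L²)/8 = ½ + (-L/8 - L²/8) = ½ - L/8 - L²/8)
F(-4, t)*12 + V((5 - 4)*6) = (87/2)*12 + (½ - (5 - 4)*6/8 - 36*(5 - 4)²/8) = 522 + (½ - 6/8 - (1*6)²/8) = 522 + (½ - ⅛*6 - ⅛*6²) = 522 + (½ - ¾ - ⅛*36) = 522 + (½ - ¾ - 9/2) = 522 - 19/4 = 2069/4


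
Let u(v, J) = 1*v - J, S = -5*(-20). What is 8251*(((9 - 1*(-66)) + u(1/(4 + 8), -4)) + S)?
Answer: 17731399/12 ≈ 1.4776e+6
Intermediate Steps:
S = 100
u(v, J) = v - J
8251*(((9 - 1*(-66)) + u(1/(4 + 8), -4)) + S) = 8251*(((9 - 1*(-66)) + (1/(4 + 8) - 1*(-4))) + 100) = 8251*(((9 + 66) + (1/12 + 4)) + 100) = 8251*((75 + (1/12 + 4)) + 100) = 8251*((75 + 49/12) + 100) = 8251*(949/12 + 100) = 8251*(2149/12) = 17731399/12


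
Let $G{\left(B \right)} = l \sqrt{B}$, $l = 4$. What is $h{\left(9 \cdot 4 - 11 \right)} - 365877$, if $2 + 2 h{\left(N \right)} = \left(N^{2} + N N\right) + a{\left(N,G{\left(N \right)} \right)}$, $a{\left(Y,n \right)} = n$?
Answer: $-365243$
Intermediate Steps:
$G{\left(B \right)} = 4 \sqrt{B}$
$h{\left(N \right)} = -1 + N^{2} + 2 \sqrt{N}$ ($h{\left(N \right)} = -1 + \frac{\left(N^{2} + N N\right) + 4 \sqrt{N}}{2} = -1 + \frac{\left(N^{2} + N^{2}\right) + 4 \sqrt{N}}{2} = -1 + \frac{2 N^{2} + 4 \sqrt{N}}{2} = -1 + \left(N^{2} + 2 \sqrt{N}\right) = -1 + N^{2} + 2 \sqrt{N}$)
$h{\left(9 \cdot 4 - 11 \right)} - 365877 = \left(-1 + \left(9 \cdot 4 - 11\right)^{2} + 2 \sqrt{9 \cdot 4 - 11}\right) - 365877 = \left(-1 + \left(36 - 11\right)^{2} + 2 \sqrt{36 - 11}\right) - 365877 = \left(-1 + 25^{2} + 2 \sqrt{25}\right) - 365877 = \left(-1 + 625 + 2 \cdot 5\right) - 365877 = \left(-1 + 625 + 10\right) - 365877 = 634 - 365877 = -365243$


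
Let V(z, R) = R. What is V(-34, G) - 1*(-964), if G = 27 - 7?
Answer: 984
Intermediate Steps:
G = 20
V(-34, G) - 1*(-964) = 20 - 1*(-964) = 20 + 964 = 984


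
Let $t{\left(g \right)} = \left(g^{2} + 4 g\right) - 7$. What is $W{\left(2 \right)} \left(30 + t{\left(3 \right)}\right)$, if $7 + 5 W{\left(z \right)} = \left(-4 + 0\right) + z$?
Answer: $- \frac{396}{5} \approx -79.2$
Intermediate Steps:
$W{\left(z \right)} = - \frac{11}{5} + \frac{z}{5}$ ($W{\left(z \right)} = - \frac{7}{5} + \frac{\left(-4 + 0\right) + z}{5} = - \frac{7}{5} + \frac{-4 + z}{5} = - \frac{7}{5} + \left(- \frac{4}{5} + \frac{z}{5}\right) = - \frac{11}{5} + \frac{z}{5}$)
$t{\left(g \right)} = -7 + g^{2} + 4 g$
$W{\left(2 \right)} \left(30 + t{\left(3 \right)}\right) = \left(- \frac{11}{5} + \frac{1}{5} \cdot 2\right) \left(30 + \left(-7 + 3^{2} + 4 \cdot 3\right)\right) = \left(- \frac{11}{5} + \frac{2}{5}\right) \left(30 + \left(-7 + 9 + 12\right)\right) = - \frac{9 \left(30 + 14\right)}{5} = \left(- \frac{9}{5}\right) 44 = - \frac{396}{5}$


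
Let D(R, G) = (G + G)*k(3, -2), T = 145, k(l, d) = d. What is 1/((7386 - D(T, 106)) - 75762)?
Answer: -1/67952 ≈ -1.4716e-5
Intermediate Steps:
D(R, G) = -4*G (D(R, G) = (G + G)*(-2) = (2*G)*(-2) = -4*G)
1/((7386 - D(T, 106)) - 75762) = 1/((7386 - (-4)*106) - 75762) = 1/((7386 - 1*(-424)) - 75762) = 1/((7386 + 424) - 75762) = 1/(7810 - 75762) = 1/(-67952) = -1/67952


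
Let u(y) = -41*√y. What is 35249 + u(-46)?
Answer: 35249 - 41*I*√46 ≈ 35249.0 - 278.08*I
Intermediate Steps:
35249 + u(-46) = 35249 - 41*I*√46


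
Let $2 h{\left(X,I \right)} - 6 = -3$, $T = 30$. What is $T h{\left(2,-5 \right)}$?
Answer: $45$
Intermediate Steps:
$h{\left(X,I \right)} = \frac{3}{2}$ ($h{\left(X,I \right)} = 3 + \frac{1}{2} \left(-3\right) = 3 - \frac{3}{2} = \frac{3}{2}$)
$T h{\left(2,-5 \right)} = 30 \cdot \frac{3}{2} = 45$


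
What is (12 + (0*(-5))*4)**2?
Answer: 144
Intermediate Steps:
(12 + (0*(-5))*4)**2 = (12 + 0*4)**2 = (12 + 0)**2 = 12**2 = 144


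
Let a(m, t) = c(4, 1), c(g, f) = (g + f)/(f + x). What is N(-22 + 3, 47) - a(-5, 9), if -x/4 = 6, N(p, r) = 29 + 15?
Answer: 1017/23 ≈ 44.217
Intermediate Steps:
N(p, r) = 44
x = -24 (x = -4*6 = -24)
c(g, f) = (f + g)/(-24 + f) (c(g, f) = (g + f)/(f - 24) = (f + g)/(-24 + f))
a(m, t) = -5/23 (a(m, t) = (1 + 4)/(-24 + 1) = 5/(-23) = -1/23*5 = -5/23)
N(-22 + 3, 47) - a(-5, 9) = 44 - 1*(-5/23) = 44 + 5/23 = 1017/23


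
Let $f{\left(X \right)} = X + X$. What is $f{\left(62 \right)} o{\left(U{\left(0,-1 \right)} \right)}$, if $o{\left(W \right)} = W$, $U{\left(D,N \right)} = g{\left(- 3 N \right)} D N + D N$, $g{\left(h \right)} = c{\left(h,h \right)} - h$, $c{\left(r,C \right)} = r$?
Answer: $0$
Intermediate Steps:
$f{\left(X \right)} = 2 X$
$g{\left(h \right)} = 0$ ($g{\left(h \right)} = h - h = 0$)
$U{\left(D,N \right)} = D N$ ($U{\left(D,N \right)} = 0 D N + D N = 0 N + D N = 0 + D N = D N$)
$f{\left(62 \right)} o{\left(U{\left(0,-1 \right)} \right)} = 2 \cdot 62 \cdot 0 \left(-1\right) = 124 \cdot 0 = 0$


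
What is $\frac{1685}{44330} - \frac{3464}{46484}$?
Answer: $- \frac{3761679}{103031786} \approx -0.03651$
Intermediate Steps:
$\frac{1685}{44330} - \frac{3464}{46484} = 1685 \cdot \frac{1}{44330} - \frac{866}{11621} = \frac{337}{8866} - \frac{866}{11621} = - \frac{3761679}{103031786}$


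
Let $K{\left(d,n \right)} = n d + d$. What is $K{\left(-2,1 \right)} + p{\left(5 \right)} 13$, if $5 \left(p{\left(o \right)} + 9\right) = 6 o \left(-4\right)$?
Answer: $-433$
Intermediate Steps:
$K{\left(d,n \right)} = d + d n$ ($K{\left(d,n \right)} = d n + d = d + d n$)
$p{\left(o \right)} = -9 - \frac{24 o}{5}$ ($p{\left(o \right)} = -9 + \frac{6 o \left(-4\right)}{5} = -9 + \frac{\left(-24\right) o}{5} = -9 - \frac{24 o}{5}$)
$K{\left(-2,1 \right)} + p{\left(5 \right)} 13 = - 2 \left(1 + 1\right) + \left(-9 - 24\right) 13 = \left(-2\right) 2 + \left(-9 - 24\right) 13 = -4 - 429 = -433$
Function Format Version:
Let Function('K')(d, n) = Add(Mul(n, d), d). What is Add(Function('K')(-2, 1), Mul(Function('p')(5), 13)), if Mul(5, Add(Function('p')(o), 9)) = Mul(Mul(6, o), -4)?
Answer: -433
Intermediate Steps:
Function('K')(d, n) = Add(d, Mul(d, n)) (Function('K')(d, n) = Add(Mul(d, n), d) = Add(d, Mul(d, n)))
Function('p')(o) = Add(-9, Mul(Rational(-24, 5), o)) (Function('p')(o) = Add(-9, Mul(Rational(1, 5), Mul(Mul(6, o), -4))) = Add(-9, Mul(Rational(1, 5), Mul(-24, o))) = Add(-9, Mul(Rational(-24, 5), o)))
Add(Function('K')(-2, 1), Mul(Function('p')(5), 13)) = Add(Mul(-2, Add(1, 1)), Mul(Add(-9, Mul(Rational(-24, 5), 5)), 13)) = Add(Mul(-2, 2), Mul(Add(-9, -24), 13)) = Add(-4, Mul(-33, 13)) = Add(-4, -429) = -433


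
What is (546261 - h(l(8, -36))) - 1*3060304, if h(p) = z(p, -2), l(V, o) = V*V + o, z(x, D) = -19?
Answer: -2514024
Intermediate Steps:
l(V, o) = o + V² (l(V, o) = V² + o = o + V²)
h(p) = -19
(546261 - h(l(8, -36))) - 1*3060304 = (546261 - 1*(-19)) - 1*3060304 = (546261 + 19) - 3060304 = 546280 - 3060304 = -2514024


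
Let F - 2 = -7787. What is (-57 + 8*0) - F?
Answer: 7728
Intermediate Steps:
F = -7785 (F = 2 - 7787 = -7785)
(-57 + 8*0) - F = (-57 + 8*0) - 1*(-7785) = (-57 + 0) + 7785 = -57 + 7785 = 7728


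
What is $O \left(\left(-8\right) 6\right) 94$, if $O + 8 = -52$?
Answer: $270720$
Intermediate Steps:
$O = -60$ ($O = -8 - 52 = -60$)
$O \left(\left(-8\right) 6\right) 94 = - 60 \left(\left(-8\right) 6\right) 94 = \left(-60\right) \left(-48\right) 94 = 2880 \cdot 94 = 270720$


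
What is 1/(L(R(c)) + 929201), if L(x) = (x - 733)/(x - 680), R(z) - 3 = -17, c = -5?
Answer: 694/644866241 ≈ 1.0762e-6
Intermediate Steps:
R(z) = -14 (R(z) = 3 - 17 = -14)
L(x) = (-733 + x)/(-680 + x)
1/(L(R(c)) + 929201) = 1/((-733 - 14)/(-680 - 14) + 929201) = 1/(-747/(-694) + 929201) = 1/(-1/694*(-747) + 929201) = 1/(747/694 + 929201) = 1/(644866241/694) = 694/644866241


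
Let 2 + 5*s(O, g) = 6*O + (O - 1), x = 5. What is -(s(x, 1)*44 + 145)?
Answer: -2133/5 ≈ -426.60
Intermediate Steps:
s(O, g) = -⅗ + 7*O/5 (s(O, g) = -⅖ + (6*O + (O - 1))/5 = -⅖ + (6*O + (-1 + O))/5 = -⅖ + (-1 + 7*O)/5 = -⅖ + (-⅕ + 7*O/5) = -⅗ + 7*O/5)
-(s(x, 1)*44 + 145) = -((-⅗ + (7/5)*5)*44 + 145) = -((-⅗ + 7)*44 + 145) = -((32/5)*44 + 145) = -(1408/5 + 145) = -1*2133/5 = -2133/5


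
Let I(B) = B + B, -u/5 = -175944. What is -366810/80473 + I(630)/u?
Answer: -5376478287/1179895126 ≈ -4.5567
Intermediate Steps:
u = 879720 (u = -5*(-175944) = 879720)
I(B) = 2*B
-366810/80473 + I(630)/u = -366810/80473 + (2*630)/879720 = -366810*1/80473 + 1260*(1/879720) = -366810/80473 + 21/14662 = -5376478287/1179895126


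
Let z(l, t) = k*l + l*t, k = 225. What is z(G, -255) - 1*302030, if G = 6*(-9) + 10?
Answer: -300710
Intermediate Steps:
G = -44 (G = -54 + 10 = -44)
z(l, t) = 225*l + l*t
z(G, -255) - 1*302030 = -44*(225 - 255) - 1*302030 = -44*(-30) - 302030 = 1320 - 302030 = -300710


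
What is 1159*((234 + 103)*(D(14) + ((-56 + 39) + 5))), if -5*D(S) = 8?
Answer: -26559644/5 ≈ -5.3119e+6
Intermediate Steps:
D(S) = -8/5 (D(S) = -⅕*8 = -8/5)
1159*((234 + 103)*(D(14) + ((-56 + 39) + 5))) = 1159*((234 + 103)*(-8/5 + ((-56 + 39) + 5))) = 1159*(337*(-8/5 + (-17 + 5))) = 1159*(337*(-8/5 - 12)) = 1159*(337*(-68/5)) = 1159*(-22916/5) = -26559644/5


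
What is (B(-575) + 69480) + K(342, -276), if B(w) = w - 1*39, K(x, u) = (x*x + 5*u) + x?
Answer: 184792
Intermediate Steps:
K(x, u) = x + x**2 + 5*u (K(x, u) = (x**2 + 5*u) + x = x + x**2 + 5*u)
B(w) = -39 + w (B(w) = w - 39 = -39 + w)
(B(-575) + 69480) + K(342, -276) = ((-39 - 575) + 69480) + (342 + 342**2 + 5*(-276)) = (-614 + 69480) + (342 + 116964 - 1380) = 68866 + 115926 = 184792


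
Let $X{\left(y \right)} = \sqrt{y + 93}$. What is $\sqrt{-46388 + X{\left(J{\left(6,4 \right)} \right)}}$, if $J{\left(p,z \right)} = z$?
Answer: $\sqrt{-46388 + \sqrt{97}} \approx 215.36 i$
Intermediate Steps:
$X{\left(y \right)} = \sqrt{93 + y}$
$\sqrt{-46388 + X{\left(J{\left(6,4 \right)} \right)}} = \sqrt{-46388 + \sqrt{93 + 4}} = \sqrt{-46388 + \sqrt{97}}$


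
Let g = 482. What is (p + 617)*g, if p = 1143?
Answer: 848320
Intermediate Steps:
(p + 617)*g = (1143 + 617)*482 = 1760*482 = 848320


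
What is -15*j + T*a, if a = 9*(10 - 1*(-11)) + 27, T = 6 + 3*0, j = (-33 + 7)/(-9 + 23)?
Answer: 9267/7 ≈ 1323.9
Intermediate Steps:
j = -13/7 (j = -26/14 = -26*1/14 = -13/7 ≈ -1.8571)
T = 6 (T = 6 + 0 = 6)
a = 216 (a = 9*(10 + 11) + 27 = 9*21 + 27 = 189 + 27 = 216)
-15*j + T*a = -15*(-13/7) + 6*216 = 195/7 + 1296 = 9267/7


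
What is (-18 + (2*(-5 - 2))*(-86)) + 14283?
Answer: 15469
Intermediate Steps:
(-18 + (2*(-5 - 2))*(-86)) + 14283 = (-18 + (2*(-7))*(-86)) + 14283 = (-18 - 14*(-86)) + 14283 = (-18 + 1204) + 14283 = 1186 + 14283 = 15469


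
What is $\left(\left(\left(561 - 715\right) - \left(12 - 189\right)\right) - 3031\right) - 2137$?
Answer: $-5145$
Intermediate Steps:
$\left(\left(\left(561 - 715\right) - \left(12 - 189\right)\right) - 3031\right) - 2137 = \left(\left(-154 - \left(12 - 189\right)\right) - 3031\right) - 2137 = \left(\left(-154 - -177\right) - 3031\right) - 2137 = \left(\left(-154 + 177\right) - 3031\right) - 2137 = \left(23 - 3031\right) - 2137 = -3008 - 2137 = -5145$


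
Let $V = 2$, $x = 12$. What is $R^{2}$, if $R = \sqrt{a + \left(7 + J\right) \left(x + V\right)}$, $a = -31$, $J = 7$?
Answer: $165$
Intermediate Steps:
$R = \sqrt{165}$ ($R = \sqrt{-31 + \left(7 + 7\right) \left(12 + 2\right)} = \sqrt{-31 + 14 \cdot 14} = \sqrt{-31 + 196} = \sqrt{165} \approx 12.845$)
$R^{2} = \left(\sqrt{165}\right)^{2} = 165$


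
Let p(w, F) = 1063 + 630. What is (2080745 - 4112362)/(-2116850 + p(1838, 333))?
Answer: 2031617/2115157 ≈ 0.96050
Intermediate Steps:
p(w, F) = 1693
(2080745 - 4112362)/(-2116850 + p(1838, 333)) = (2080745 - 4112362)/(-2116850 + 1693) = -2031617/(-2115157) = -2031617*(-1/2115157) = 2031617/2115157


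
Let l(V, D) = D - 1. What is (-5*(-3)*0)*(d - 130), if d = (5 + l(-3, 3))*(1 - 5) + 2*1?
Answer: 0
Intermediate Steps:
l(V, D) = -1 + D
d = -26 (d = (5 + (-1 + 3))*(1 - 5) + 2*1 = (5 + 2)*(-4) + 2 = 7*(-4) + 2 = -28 + 2 = -26)
(-5*(-3)*0)*(d - 130) = (-5*(-3)*0)*(-26 - 130) = (15*0)*(-156) = 0*(-156) = 0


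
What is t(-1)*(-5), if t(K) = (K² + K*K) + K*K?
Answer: -15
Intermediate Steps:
t(K) = 3*K² (t(K) = (K² + K²) + K² = 2*K² + K² = 3*K²)
t(-1)*(-5) = (3*(-1)²)*(-5) = (3*1)*(-5) = 3*(-5) = -15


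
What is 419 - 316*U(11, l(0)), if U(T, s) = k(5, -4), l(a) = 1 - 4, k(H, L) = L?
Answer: 1683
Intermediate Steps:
l(a) = -3
U(T, s) = -4
419 - 316*U(11, l(0)) = 419 - 316*(-4) = 419 + 1264 = 1683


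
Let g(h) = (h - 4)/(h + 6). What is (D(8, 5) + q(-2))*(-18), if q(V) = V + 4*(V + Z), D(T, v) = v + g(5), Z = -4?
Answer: 4140/11 ≈ 376.36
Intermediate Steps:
g(h) = (-4 + h)/(6 + h)
D(T, v) = 1/11 + v (D(T, v) = v + (-4 + 5)/(6 + 5) = v + 1/11 = 1/11 + v)
q(V) = -16 + 5*V (q(V) = V + 4*(V - 4) = V + 4*(-4 + V) = V + (-16 + 4*V) = -16 + 5*V)
(D(8, 5) + q(-2))*(-18) = ((1/11 + 5) + (-16 + 5*(-2)))*(-18) = (56/11 + (-16 - 10))*(-18) = (56/11 - 26)*(-18) = -230/11*(-18) = 4140/11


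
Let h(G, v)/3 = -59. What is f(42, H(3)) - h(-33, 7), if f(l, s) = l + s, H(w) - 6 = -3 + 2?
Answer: 224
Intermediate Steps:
H(w) = 5 (H(w) = 6 + (-3 + 2) = 6 - 1 = 5)
h(G, v) = -177 (h(G, v) = 3*(-59) = -177)
f(42, H(3)) - h(-33, 7) = (42 + 5) - 1*(-177) = 47 + 177 = 224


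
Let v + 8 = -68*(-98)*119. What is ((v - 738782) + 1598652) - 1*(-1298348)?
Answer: 2951226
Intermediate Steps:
v = 793008 (v = -8 - 68*(-98)*119 = -8 + 6664*119 = -8 + 793016 = 793008)
((v - 738782) + 1598652) - 1*(-1298348) = ((793008 - 738782) + 1598652) - 1*(-1298348) = (54226 + 1598652) + 1298348 = 1652878 + 1298348 = 2951226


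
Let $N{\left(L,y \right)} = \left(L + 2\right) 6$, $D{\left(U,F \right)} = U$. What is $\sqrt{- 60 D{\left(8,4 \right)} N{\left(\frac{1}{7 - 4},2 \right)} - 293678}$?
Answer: $i \sqrt{300398} \approx 548.09 i$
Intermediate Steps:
$N{\left(L,y \right)} = 12 + 6 L$ ($N{\left(L,y \right)} = \left(2 + L\right) 6 = 12 + 6 L$)
$\sqrt{- 60 D{\left(8,4 \right)} N{\left(\frac{1}{7 - 4},2 \right)} - 293678} = \sqrt{\left(-60\right) 8 \left(12 + \frac{6}{7 - 4}\right) - 293678} = \sqrt{- 480 \left(12 + \frac{6}{3}\right) - 293678} = \sqrt{- 480 \left(12 + 6 \cdot \frac{1}{3}\right) - 293678} = \sqrt{- 480 \left(12 + 2\right) - 293678} = \sqrt{\left(-480\right) 14 - 293678} = \sqrt{-6720 - 293678} = \sqrt{-300398} = i \sqrt{300398}$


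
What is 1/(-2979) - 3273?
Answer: -9750268/2979 ≈ -3273.0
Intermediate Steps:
1/(-2979) - 3273 = -1/2979 - 3273 = -9750268/2979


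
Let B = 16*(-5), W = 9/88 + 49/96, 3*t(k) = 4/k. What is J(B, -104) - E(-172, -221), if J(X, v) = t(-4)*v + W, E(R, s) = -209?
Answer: 257959/1056 ≈ 244.28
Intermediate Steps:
t(k) = 4/(3*k) (t(k) = (4/k)/3 = 4/(3*k))
W = 647/1056 (W = 9*(1/88) + 49*(1/96) = 9/88 + 49/96 = 647/1056 ≈ 0.61269)
B = -80
J(X, v) = 647/1056 - v/3 (J(X, v) = ((4/3)/(-4))*v + 647/1056 = ((4/3)*(-¼))*v + 647/1056 = -v/3 + 647/1056 = 647/1056 - v/3)
J(B, -104) - E(-172, -221) = (647/1056 - ⅓*(-104)) - 1*(-209) = (647/1056 + 104/3) + 209 = 37255/1056 + 209 = 257959/1056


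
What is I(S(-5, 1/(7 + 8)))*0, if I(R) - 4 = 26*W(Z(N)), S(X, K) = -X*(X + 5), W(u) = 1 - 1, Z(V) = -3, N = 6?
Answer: 0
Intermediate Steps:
W(u) = 0
S(X, K) = -X*(5 + X)
I(R) = 4 (I(R) = 4 + 26*0 = 4 + 0 = 4)
I(S(-5, 1/(7 + 8)))*0 = 4*0 = 0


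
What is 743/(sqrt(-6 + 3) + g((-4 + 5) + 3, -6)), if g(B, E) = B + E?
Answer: -1486/7 - 743*I*sqrt(3)/7 ≈ -212.29 - 183.84*I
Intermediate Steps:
743/(sqrt(-6 + 3) + g((-4 + 5) + 3, -6)) = 743/(sqrt(-6 + 3) + (((-4 + 5) + 3) - 6)) = 743/(sqrt(-3) + ((1 + 3) - 6)) = 743/(I*sqrt(3) + (4 - 6)) = 743/(I*sqrt(3) - 2) = 743/(-2 + I*sqrt(3))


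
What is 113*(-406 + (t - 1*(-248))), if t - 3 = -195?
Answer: -39550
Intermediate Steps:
t = -192 (t = 3 - 195 = -192)
113*(-406 + (t - 1*(-248))) = 113*(-406 + (-192 - 1*(-248))) = 113*(-406 + (-192 + 248)) = 113*(-406 + 56) = 113*(-350) = -39550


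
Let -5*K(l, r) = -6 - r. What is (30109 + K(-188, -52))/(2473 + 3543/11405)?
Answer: 343288219/28208108 ≈ 12.170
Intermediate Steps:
K(l, r) = 6/5 + r/5 (K(l, r) = -(-6 - r)/5 = 6/5 + r/5)
(30109 + K(-188, -52))/(2473 + 3543/11405) = (30109 + (6/5 + (1/5)*(-52)))/(2473 + 3543/11405) = (30109 + (6/5 - 52/5))/(2473 + 3543*(1/11405)) = (30109 - 46/5)/(2473 + 3543/11405) = 150499/(5*(28208108/11405)) = (150499/5)*(11405/28208108) = 343288219/28208108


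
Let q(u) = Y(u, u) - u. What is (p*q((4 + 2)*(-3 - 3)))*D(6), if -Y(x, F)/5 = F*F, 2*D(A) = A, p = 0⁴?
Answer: 0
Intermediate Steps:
p = 0
D(A) = A/2
Y(x, F) = -5*F² (Y(x, F) = -5*F*F = -5*F²)
q(u) = -u - 5*u² (q(u) = -5*u² - u = -u - 5*u²)
(p*q((4 + 2)*(-3 - 3)))*D(6) = (0*(((4 + 2)*(-3 - 3))*(-1 - 5*(4 + 2)*(-3 - 3))))*((½)*6) = (0*((6*(-6))*(-1 - 30*(-6))))*3 = (0*(-36*(-1 - 5*(-36))))*3 = (0*(-36*(-1 + 180)))*3 = (0*(-36*179))*3 = (0*(-6444))*3 = 0*3 = 0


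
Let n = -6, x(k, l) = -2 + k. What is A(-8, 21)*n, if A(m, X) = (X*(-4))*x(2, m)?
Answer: 0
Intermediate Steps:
A(m, X) = 0 (A(m, X) = (X*(-4))*(-2 + 2) = -4*X*0 = 0)
A(-8, 21)*n = 0*(-6) = 0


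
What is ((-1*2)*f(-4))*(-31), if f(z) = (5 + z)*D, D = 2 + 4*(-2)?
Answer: -372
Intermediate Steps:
D = -6 (D = 2 - 8 = -6)
f(z) = -30 - 6*z (f(z) = (5 + z)*(-6) = -30 - 6*z)
((-1*2)*f(-4))*(-31) = ((-1*2)*(-30 - 6*(-4)))*(-31) = -2*(-30 + 24)*(-31) = -2*(-6)*(-31) = 12*(-31) = -372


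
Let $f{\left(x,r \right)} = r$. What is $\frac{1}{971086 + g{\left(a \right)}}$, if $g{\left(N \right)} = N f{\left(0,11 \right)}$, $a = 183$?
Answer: $\frac{1}{973099} \approx 1.0276 \cdot 10^{-6}$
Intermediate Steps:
$g{\left(N \right)} = 11 N$ ($g{\left(N \right)} = N 11 = 11 N$)
$\frac{1}{971086 + g{\left(a \right)}} = \frac{1}{971086 + 11 \cdot 183} = \frac{1}{971086 + 2013} = \frac{1}{973099}$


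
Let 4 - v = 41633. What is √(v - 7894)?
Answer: I*√49523 ≈ 222.54*I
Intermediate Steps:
v = -41629 (v = 4 - 1*41633 = 4 - 41633 = -41629)
√(v - 7894) = √(-41629 - 7894) = √(-49523) = I*√49523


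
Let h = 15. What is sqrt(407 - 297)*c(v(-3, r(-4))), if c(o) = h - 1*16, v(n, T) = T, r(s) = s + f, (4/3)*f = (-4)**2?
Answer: -sqrt(110) ≈ -10.488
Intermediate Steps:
f = 12 (f = (3/4)*(-4)**2 = (3/4)*16 = 12)
r(s) = 12 + s (r(s) = s + 12 = 12 + s)
c(o) = -1 (c(o) = 15 - 1*16 = 15 - 16 = -1)
sqrt(407 - 297)*c(v(-3, r(-4))) = sqrt(407 - 297)*(-1) = sqrt(110)*(-1) = -sqrt(110)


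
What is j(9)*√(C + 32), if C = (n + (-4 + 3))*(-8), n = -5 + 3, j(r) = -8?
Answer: -16*√14 ≈ -59.867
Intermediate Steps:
n = -2
C = 24 (C = (-2 + (-4 + 3))*(-8) = (-2 - 1)*(-8) = -3*(-8) = 24)
j(9)*√(C + 32) = -8*√(24 + 32) = -16*√14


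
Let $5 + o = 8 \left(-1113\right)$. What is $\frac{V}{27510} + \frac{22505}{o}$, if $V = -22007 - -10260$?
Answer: $- \frac{723766573}{245086590} \approx -2.9531$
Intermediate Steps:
$o = -8909$ ($o = -5 + 8 \left(-1113\right) = -5 - 8904 = -8909$)
$V = -11747$ ($V = -22007 + 10260 = -11747$)
$\frac{V}{27510} + \frac{22505}{o} = - \frac{11747}{27510} + \frac{22505}{-8909} = \left(-11747\right) \frac{1}{27510} + 22505 \left(- \frac{1}{8909}\right) = - \frac{11747}{27510} - \frac{22505}{8909} = - \frac{723766573}{245086590}$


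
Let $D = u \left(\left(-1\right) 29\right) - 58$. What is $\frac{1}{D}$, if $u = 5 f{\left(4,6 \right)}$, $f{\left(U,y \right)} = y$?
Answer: $- \frac{1}{928} \approx -0.0010776$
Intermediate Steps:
$u = 30$ ($u = 5 \cdot 6 = 30$)
$D = -928$ ($D = 30 \left(\left(-1\right) 29\right) - 58 = 30 \left(-29\right) - 58 = -870 - 58 = -928$)
$\frac{1}{D} = \frac{1}{-928} = - \frac{1}{928}$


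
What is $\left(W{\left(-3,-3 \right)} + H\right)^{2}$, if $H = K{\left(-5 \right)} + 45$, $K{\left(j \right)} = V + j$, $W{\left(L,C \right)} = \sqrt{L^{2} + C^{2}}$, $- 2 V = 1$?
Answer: $\frac{6313}{4} + 237 \sqrt{2} \approx 1913.4$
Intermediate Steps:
$V = - \frac{1}{2}$ ($V = \left(- \frac{1}{2}\right) 1 = - \frac{1}{2} \approx -0.5$)
$W{\left(L,C \right)} = \sqrt{C^{2} + L^{2}}$
$K{\left(j \right)} = - \frac{1}{2} + j$
$H = \frac{79}{2}$ ($H = \left(- \frac{1}{2} - 5\right) + 45 = - \frac{11}{2} + 45 = \frac{79}{2} \approx 39.5$)
$\left(W{\left(-3,-3 \right)} + H\right)^{2} = \left(\sqrt{\left(-3\right)^{2} + \left(-3\right)^{2}} + \frac{79}{2}\right)^{2} = \left(\sqrt{9 + 9} + \frac{79}{2}\right)^{2} = \left(\sqrt{18} + \frac{79}{2}\right)^{2} = \left(3 \sqrt{2} + \frac{79}{2}\right)^{2} = \left(\frac{79}{2} + 3 \sqrt{2}\right)^{2}$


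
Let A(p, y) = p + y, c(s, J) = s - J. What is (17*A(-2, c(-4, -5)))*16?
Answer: -272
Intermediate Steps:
(17*A(-2, c(-4, -5)))*16 = (17*(-2 + (-4 - 1*(-5))))*16 = (17*(-2 + (-4 + 5)))*16 = (17*(-2 + 1))*16 = (17*(-1))*16 = -17*16 = -272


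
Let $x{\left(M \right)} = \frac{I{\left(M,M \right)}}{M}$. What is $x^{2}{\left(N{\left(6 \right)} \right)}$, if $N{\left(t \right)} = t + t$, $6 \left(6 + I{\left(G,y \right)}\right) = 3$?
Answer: $\frac{121}{576} \approx 0.21007$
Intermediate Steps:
$I{\left(G,y \right)} = - \frac{11}{2}$ ($I{\left(G,y \right)} = -6 + \frac{1}{6} \cdot 3 = -6 + \frac{1}{2} = - \frac{11}{2}$)
$N{\left(t \right)} = 2 t$
$x{\left(M \right)} = - \frac{11}{2 M}$
$x^{2}{\left(N{\left(6 \right)} \right)} = \left(- \frac{11}{2 \cdot 2 \cdot 6}\right)^{2} = \left(- \frac{11}{2 \cdot 12}\right)^{2} = \left(\left(- \frac{11}{2}\right) \frac{1}{12}\right)^{2} = \left(- \frac{11}{24}\right)^{2} = \frac{121}{576}$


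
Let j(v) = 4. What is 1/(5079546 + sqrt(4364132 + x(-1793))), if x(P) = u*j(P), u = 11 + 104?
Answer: 846591/4300297200254 - sqrt(272787)/6450445800381 ≈ 1.9679e-7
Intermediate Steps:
u = 115
x(P) = 460 (x(P) = 115*4 = 460)
1/(5079546 + sqrt(4364132 + x(-1793))) = 1/(5079546 + sqrt(4364132 + 460)) = 1/(5079546 + sqrt(4364592)) = 1/(5079546 + 4*sqrt(272787))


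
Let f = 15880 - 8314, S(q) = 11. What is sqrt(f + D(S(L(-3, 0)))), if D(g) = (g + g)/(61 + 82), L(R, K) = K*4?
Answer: 2*sqrt(319670)/13 ≈ 86.984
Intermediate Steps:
L(R, K) = 4*K
D(g) = 2*g/143 (D(g) = (2*g)/143 = (2*g)*(1/143) = 2*g/143)
f = 7566
sqrt(f + D(S(L(-3, 0)))) = sqrt(7566 + (2/143)*11) = sqrt(7566 + 2/13) = sqrt(98360/13) = 2*sqrt(319670)/13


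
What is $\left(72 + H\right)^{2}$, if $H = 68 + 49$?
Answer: $35721$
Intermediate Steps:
$H = 117$
$\left(72 + H\right)^{2} = \left(72 + 117\right)^{2} = 189^{2} = 35721$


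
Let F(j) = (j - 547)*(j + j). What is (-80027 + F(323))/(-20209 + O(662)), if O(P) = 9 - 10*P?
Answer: 224731/26820 ≈ 8.3792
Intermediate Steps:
F(j) = 2*j*(-547 + j) (F(j) = (-547 + j)*(2*j) = 2*j*(-547 + j))
(-80027 + F(323))/(-20209 + O(662)) = (-80027 + 2*323*(-547 + 323))/(-20209 + (9 - 10*662)) = (-80027 + 2*323*(-224))/(-20209 + (9 - 6620)) = (-80027 - 144704)/(-20209 - 6611) = -224731/(-26820) = -224731*(-1/26820) = 224731/26820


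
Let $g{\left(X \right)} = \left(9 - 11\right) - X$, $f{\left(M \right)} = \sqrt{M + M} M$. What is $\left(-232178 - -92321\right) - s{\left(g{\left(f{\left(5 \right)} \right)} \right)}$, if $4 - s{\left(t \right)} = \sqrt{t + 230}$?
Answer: $-139861 + \sqrt{228 - 5 \sqrt{10}} \approx -1.3985 \cdot 10^{5}$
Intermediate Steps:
$f{\left(M \right)} = \sqrt{2} M^{\frac{3}{2}}$ ($f{\left(M \right)} = \sqrt{2 M} M = \sqrt{2} \sqrt{M} M = \sqrt{2} M^{\frac{3}{2}}$)
$g{\left(X \right)} = -2 - X$
$s{\left(t \right)} = 4 - \sqrt{230 + t}$ ($s{\left(t \right)} = 4 - \sqrt{t + 230} = 4 - \sqrt{230 + t}$)
$\left(-232178 - -92321\right) - s{\left(g{\left(f{\left(5 \right)} \right)} \right)} = \left(-232178 - -92321\right) - \left(4 - \sqrt{230 - \left(2 + \sqrt{2} \cdot 5^{\frac{3}{2}}\right)}\right) = \left(-232178 + 92321\right) - \left(4 - \sqrt{230 - \left(2 + \sqrt{2} \cdot 5 \sqrt{5}\right)}\right) = -139857 - \left(4 - \sqrt{230 - \left(2 + 5 \sqrt{10}\right)}\right) = -139857 - \left(4 - \sqrt{228 - 5 \sqrt{10}}\right) = -139861 + \sqrt{228 - 5 \sqrt{10}}$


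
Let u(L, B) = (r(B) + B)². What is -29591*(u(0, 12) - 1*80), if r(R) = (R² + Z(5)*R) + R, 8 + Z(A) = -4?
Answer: -14677136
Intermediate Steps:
Z(A) = -12 (Z(A) = -8 - 4 = -12)
r(R) = R² - 11*R (r(R) = (R² - 12*R) + R = R² - 11*R)
u(L, B) = (B + B*(-11 + B))² (u(L, B) = (B*(-11 + B) + B)² = (B + B*(-11 + B))²)
-29591*(u(0, 12) - 1*80) = -29591*(12²*(-10 + 12)² - 1*80) = -29591*(144*2² - 80) = -29591*(144*4 - 80) = -29591*(576 - 80) = -29591*496 = -14677136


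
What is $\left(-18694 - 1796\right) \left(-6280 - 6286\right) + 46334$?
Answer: $257523674$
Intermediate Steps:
$\left(-18694 - 1796\right) \left(-6280 - 6286\right) + 46334 = \left(-20490\right) \left(-12566\right) + 46334 = 257477340 + 46334 = 257523674$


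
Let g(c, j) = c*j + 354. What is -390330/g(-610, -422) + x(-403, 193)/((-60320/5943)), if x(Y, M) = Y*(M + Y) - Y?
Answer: -5011150925181/598035680 ≈ -8379.3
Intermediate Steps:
x(Y, M) = -Y + Y*(M + Y)
g(c, j) = 354 + c*j
-390330/g(-610, -422) + x(-403, 193)/((-60320/5943)) = -390330/(354 - 610*(-422)) + (-403*(-1 + 193 - 403))/((-60320/5943)) = -390330/(354 + 257420) + (-403*(-211))/((-60320*1/5943)) = -390330/257774 + 85033/(-60320/5943) = -390330*1/257774 + 85033*(-5943/60320) = -195165/128887 - 38873163/4640 = -5011150925181/598035680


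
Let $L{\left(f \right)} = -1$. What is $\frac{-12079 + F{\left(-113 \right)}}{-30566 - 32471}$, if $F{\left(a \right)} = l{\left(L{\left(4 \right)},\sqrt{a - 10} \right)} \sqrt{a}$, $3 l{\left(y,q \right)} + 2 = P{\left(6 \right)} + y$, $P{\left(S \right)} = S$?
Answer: $\frac{12079}{63037} - \frac{i \sqrt{113}}{63037} \approx 0.19162 - 0.00016863 i$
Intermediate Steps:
$l{\left(y,q \right)} = \frac{4}{3} + \frac{y}{3}$ ($l{\left(y,q \right)} = - \frac{2}{3} + \frac{6 + y}{3} = - \frac{2}{3} + \left(2 + \frac{y}{3}\right) = \frac{4}{3} + \frac{y}{3}$)
$F{\left(a \right)} = \sqrt{a}$ ($F{\left(a \right)} = \left(\frac{4}{3} + \frac{1}{3} \left(-1\right)\right) \sqrt{a} = \left(\frac{4}{3} - \frac{1}{3}\right) \sqrt{a} = 1 \sqrt{a} = \sqrt{a}$)
$\frac{-12079 + F{\left(-113 \right)}}{-30566 - 32471} = \frac{-12079 + \sqrt{-113}}{-30566 - 32471} = \frac{-12079 + i \sqrt{113}}{-63037} = \left(-12079 + i \sqrt{113}\right) \left(- \frac{1}{63037}\right) = \frac{12079}{63037} - \frac{i \sqrt{113}}{63037}$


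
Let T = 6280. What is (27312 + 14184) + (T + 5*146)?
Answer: 48506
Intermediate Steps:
(27312 + 14184) + (T + 5*146) = (27312 + 14184) + (6280 + 5*146) = 41496 + (6280 + 730) = 41496 + 7010 = 48506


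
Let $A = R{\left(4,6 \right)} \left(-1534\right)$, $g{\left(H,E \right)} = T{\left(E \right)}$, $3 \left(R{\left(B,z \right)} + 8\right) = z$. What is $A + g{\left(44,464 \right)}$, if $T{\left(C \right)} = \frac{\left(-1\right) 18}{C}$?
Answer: $\frac{2135319}{232} \approx 9204.0$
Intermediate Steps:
$R{\left(B,z \right)} = -8 + \frac{z}{3}$
$T{\left(C \right)} = - \frac{18}{C}$
$g{\left(H,E \right)} = - \frac{18}{E}$
$A = 9204$ ($A = \left(-8 + \frac{1}{3} \cdot 6\right) \left(-1534\right) = \left(-8 + 2\right) \left(-1534\right) = \left(-6\right) \left(-1534\right) = 9204$)
$A + g{\left(44,464 \right)} = 9204 - \frac{18}{464} = 9204 - \frac{9}{232} = \frac{2135319}{232}$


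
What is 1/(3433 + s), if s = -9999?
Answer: -1/6566 ≈ -0.00015230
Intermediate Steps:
1/(3433 + s) = 1/(3433 - 9999) = 1/(-6566) = -1/6566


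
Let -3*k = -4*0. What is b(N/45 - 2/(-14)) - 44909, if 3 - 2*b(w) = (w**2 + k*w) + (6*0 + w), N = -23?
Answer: -8911870291/198450 ≈ -44907.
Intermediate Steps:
k = 0 (k = -(-4)*0/3 = -1/3*0 = 0)
b(w) = 3/2 - w/2 - w**2/2 (b(w) = 3/2 - ((w**2 + 0*w) + (6*0 + w))/2 = 3/2 - ((w**2 + 0) + (0 + w))/2 = 3/2 - (w**2 + w)/2 = 3/2 - (w + w**2)/2 = 3/2 + (-w/2 - w**2/2) = 3/2 - w/2 - w**2/2)
b(N/45 - 2/(-14)) - 44909 = (3/2 - (-23/45 - 2/(-14))/2 - (-23/45 - 2/(-14))**2/2) - 44909 = (3/2 - (-23*1/45 - 2*(-1/14))/2 - (-23*1/45 - 2*(-1/14))**2/2) - 44909 = (3/2 - (-23/45 + 1/7)/2 - (-23/45 + 1/7)**2/2) - 44909 = (3/2 - 1/2*(-116/315) - (-116/315)**2/2) - 44909 = (3/2 + 58/315 - 1/2*13456/99225) - 44909 = (3/2 + 58/315 - 6728/99225) - 44909 = 320759/198450 - 44909 = -8911870291/198450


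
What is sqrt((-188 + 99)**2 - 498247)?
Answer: I*sqrt(490326) ≈ 700.23*I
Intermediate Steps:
sqrt((-188 + 99)**2 - 498247) = sqrt((-89)**2 - 498247) = sqrt(7921 - 498247) = sqrt(-490326) = I*sqrt(490326)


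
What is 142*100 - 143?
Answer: 14057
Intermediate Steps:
142*100 - 143 = 14200 - 143 = 14057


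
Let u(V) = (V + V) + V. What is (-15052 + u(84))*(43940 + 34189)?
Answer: -1156309200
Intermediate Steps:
u(V) = 3*V (u(V) = 2*V + V = 3*V)
(-15052 + u(84))*(43940 + 34189) = (-15052 + 3*84)*(43940 + 34189) = (-15052 + 252)*78129 = -14800*78129 = -1156309200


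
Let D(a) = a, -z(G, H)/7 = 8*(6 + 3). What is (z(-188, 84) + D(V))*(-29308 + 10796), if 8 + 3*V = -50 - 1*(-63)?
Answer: 27897584/3 ≈ 9.2992e+6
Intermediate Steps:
z(G, H) = -504 (z(G, H) = -56*(6 + 3) = -56*9 = -7*72 = -504)
V = 5/3 (V = -8/3 + (-50 - 1*(-63))/3 = -8/3 + (-50 + 63)/3 = -8/3 + (⅓)*13 = -8/3 + 13/3 = 5/3 ≈ 1.6667)
(z(-188, 84) + D(V))*(-29308 + 10796) = (-504 + 5/3)*(-29308 + 10796) = -1507/3*(-18512) = 27897584/3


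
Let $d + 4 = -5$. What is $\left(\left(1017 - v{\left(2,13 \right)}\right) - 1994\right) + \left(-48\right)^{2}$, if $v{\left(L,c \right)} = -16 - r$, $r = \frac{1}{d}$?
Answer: $\frac{12086}{9} \approx 1342.9$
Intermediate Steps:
$d = -9$ ($d = -4 - 5 = -9$)
$r = - \frac{1}{9}$ ($r = \frac{1}{-9} = - \frac{1}{9} \approx -0.11111$)
$v{\left(L,c \right)} = - \frac{143}{9}$ ($v{\left(L,c \right)} = -16 - - \frac{1}{9} = -16 + \frac{1}{9} = - \frac{143}{9}$)
$\left(\left(1017 - v{\left(2,13 \right)}\right) - 1994\right) + \left(-48\right)^{2} = \left(\left(1017 - - \frac{143}{9}\right) - 1994\right) + \left(-48\right)^{2} = \left(\left(1017 + \frac{143}{9}\right) - 1994\right) + 2304 = \left(\frac{9296}{9} - 1994\right) + 2304 = - \frac{8650}{9} + 2304 = \frac{12086}{9}$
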